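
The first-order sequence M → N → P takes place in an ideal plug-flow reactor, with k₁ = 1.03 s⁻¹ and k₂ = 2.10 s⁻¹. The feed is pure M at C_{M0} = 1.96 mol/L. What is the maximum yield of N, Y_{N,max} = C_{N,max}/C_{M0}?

0.247

For a first-order series the maximum intermediate yield is C_{N,max}/C_{M0} = (k₁/k₂)^[k₂/(k₂−k₁)].
= (1.03/2.10)^(2.10/(2.10−1.03)) = (0.4905)^(1.963) = 0.2471.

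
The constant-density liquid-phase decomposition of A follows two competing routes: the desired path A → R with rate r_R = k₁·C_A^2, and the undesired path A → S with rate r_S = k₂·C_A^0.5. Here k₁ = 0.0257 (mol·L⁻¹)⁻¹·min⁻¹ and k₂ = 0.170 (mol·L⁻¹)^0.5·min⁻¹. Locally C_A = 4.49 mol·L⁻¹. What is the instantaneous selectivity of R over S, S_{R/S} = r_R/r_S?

S_{R/S} = r_R/r_S = (k₁·C_A^2)/(k₂·C_A^0.5) = (k₁/k₂)·C_A^1.5.
= (0.0257×4.490^2) / (0.170×4.490^0.5) = 0.5181/0.3602 = 1.44.

1.44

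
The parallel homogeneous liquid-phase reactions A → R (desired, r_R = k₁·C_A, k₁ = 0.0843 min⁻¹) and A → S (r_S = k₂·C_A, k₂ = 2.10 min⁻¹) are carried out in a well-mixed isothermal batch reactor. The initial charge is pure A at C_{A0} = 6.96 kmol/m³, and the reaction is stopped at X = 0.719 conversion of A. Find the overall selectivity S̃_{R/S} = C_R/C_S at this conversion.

0.0401

C_A = C_{A0}(1−X) = 1.956 kmol/m³.
Both paths are first order in A, so the instantaneous fraction to R is constant: dC_R/d(−C_A) = k₁/(k₁+k₂) = 0.03859.
C_R = 0.03859·(C_{A0}−C_A) = 0.03859×5.004 = 0.193 kmol/m³.
C_S = (C_{A0}−C_A)−C_R = 4.811 kmol/m³; S̃_{R/S} = 0.1931/4.811 = 0.0401.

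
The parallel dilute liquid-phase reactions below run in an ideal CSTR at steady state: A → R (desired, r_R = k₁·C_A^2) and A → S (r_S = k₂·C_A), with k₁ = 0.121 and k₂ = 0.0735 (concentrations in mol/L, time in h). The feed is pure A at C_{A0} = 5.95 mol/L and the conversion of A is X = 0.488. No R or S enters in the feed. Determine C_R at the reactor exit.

2.42 mol/L

Exit C_A = C_{A0}(1−X) = 5.95×0.512 = 3.046 mol/L.
A CSTR operates uniformly at the exit composition, giving r_R = 1.123 and r_S = 0.2239 (each k·C_A^n at C_A = 3.046).
Fraction of consumed A going to R: r_R/(r_R+r_S) = 0.8338.
C_R = 0.8338·C_{A0}·X = 0.8338×5.95×0.488 = 2.42 mol/L.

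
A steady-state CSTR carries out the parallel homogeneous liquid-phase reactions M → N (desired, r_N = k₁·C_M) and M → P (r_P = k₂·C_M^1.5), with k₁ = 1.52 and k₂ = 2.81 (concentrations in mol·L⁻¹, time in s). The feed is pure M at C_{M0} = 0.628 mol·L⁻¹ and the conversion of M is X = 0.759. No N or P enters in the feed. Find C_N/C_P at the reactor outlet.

1.39

Exit C_M = C_{M0}(1−X) = 0.628×0.241 = 0.1513 mol·L⁻¹.
In a CSTR the entire volume is at exit conditions, so r_N = 1.52×0.1513 = 0.2300 and r_P = 2.81×0.1513^1.5 = 0.1655.
Overall selectivity = C_N/C_P = r_Nτ/(r_Pτ) = r_N/r_P = 1.39.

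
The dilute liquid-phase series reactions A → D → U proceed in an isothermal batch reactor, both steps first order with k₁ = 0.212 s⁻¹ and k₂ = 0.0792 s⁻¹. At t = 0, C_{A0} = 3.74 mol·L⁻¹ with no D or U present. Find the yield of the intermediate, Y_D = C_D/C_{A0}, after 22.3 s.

0.259

Solving the coupled first-order balances gives C_D(t) = [k₁/(k₂−k₁)]·C_{A0}·(e^(−k₁t) − e^(−k₂t)).
e^(−k₁t) = e^(−0.212×22.3) = e^(−4.728) = 0.008848; e^(−k₂t) = e^(−1.766) = 0.1710.
C_D = 0.212×3.74/(0.0792−0.212) × (0.008848−0.1710) = (-5.970)×(-0.1621) = 0.9681 mol·L⁻¹.
Y_D = C_D/C_{A0} = 0.9681/3.74 = 0.259.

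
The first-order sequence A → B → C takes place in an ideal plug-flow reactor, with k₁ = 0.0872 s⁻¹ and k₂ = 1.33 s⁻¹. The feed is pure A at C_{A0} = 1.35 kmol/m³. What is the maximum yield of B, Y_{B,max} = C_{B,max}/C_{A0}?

0.0542

For a first-order series the maximum intermediate yield is C_{B,max}/C_{A0} = (k₁/k₂)^[k₂/(k₂−k₁)].
= (0.0872/1.33)^(1.33/(1.33−0.0872)) = (0.06556)^(1.070) = 0.05415.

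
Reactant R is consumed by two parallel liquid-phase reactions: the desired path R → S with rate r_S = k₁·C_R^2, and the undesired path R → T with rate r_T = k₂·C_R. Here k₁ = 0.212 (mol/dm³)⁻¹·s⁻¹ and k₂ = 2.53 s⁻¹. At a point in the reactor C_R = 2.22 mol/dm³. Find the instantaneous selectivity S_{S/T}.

S_{S/T} = r_S/r_T = (k₁·C_R^2)/(k₂·C_R) = (k₁/k₂)·C_R.
= (0.212×2.220^2) / (2.53×2.220) = 1.045/5.617 = 0.186.

0.186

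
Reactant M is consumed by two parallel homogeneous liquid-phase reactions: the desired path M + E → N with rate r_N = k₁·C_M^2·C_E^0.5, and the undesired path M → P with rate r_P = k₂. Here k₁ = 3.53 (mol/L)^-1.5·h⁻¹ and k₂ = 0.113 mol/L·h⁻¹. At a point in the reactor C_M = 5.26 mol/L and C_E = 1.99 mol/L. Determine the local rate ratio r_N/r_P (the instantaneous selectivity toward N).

1219

S_{N/P} = r_N/r_P = (k₁·C_M^2·C_E^0.5)/(k₂) = (k₁/k₂)·C_M^2·C_E^0.5.
= (3.53×5.260^2×1.990^0.5) / (0.113) = 137.8/0.1130 = 1219.
Since the desired path is higher order in M, keeping C_M high (PFR or concentrated feed) favours N.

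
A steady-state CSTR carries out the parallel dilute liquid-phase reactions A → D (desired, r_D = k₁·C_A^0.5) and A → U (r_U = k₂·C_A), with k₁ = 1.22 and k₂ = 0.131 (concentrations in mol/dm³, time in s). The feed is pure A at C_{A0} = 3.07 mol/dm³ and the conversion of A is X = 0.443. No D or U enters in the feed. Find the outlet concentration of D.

Exit C_A = C_{A0}(1−X) = 3.07×0.557 = 1.710 mol/dm³.
A CSTR operates uniformly at the exit composition, giving r_D = 1.595 and r_U = 0.2240 (each k·C_A^n at C_A = 1.710).
Fraction of consumed A going to D: r_D/(r_D+r_U) = 0.8769.
C_D = 0.8769·C_{A0}·X = 0.8769×3.07×0.443 = 1.19 mol/dm³.

1.19 mol/dm³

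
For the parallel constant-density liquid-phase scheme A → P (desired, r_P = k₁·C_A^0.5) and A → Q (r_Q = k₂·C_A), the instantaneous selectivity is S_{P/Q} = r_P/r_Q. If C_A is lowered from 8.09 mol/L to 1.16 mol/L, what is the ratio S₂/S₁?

2.64

S_{P/Q} = (k₁/k₂)·C_A^-0.5, so S₂/S₁ = (C_{A,2}/C_{A,1})^-0.5.
= (1.16/8.09)^(-0.5) = (0.1434)^(-0.5) = 2.64.
Selectivity toward P rises as C_A falls — low-concentration operation is favoured.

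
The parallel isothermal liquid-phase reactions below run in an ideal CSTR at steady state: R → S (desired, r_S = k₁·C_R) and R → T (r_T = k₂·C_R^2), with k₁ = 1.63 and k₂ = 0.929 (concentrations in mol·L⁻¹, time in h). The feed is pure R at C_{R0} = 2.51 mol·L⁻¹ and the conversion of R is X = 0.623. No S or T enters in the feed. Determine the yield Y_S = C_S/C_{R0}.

Exit C_R = C_{R0}(1−X) = 2.51×0.377 = 0.9463 mol·L⁻¹.
In a CSTR the entire volume is at exit conditions, so r_S = 1.63×0.9463 = 1.542 and r_T = 0.929×0.9463^2 = 0.8319.
Fraction of consumed R going to S: r_S/(r_S+r_T) = 0.6496.
C_S = 0.6496·C_{R0}·X = 0.6496×2.51×0.623 = 1.02 mol·L⁻¹; Y_S = C_S/C_{R0} = 0.405.

0.405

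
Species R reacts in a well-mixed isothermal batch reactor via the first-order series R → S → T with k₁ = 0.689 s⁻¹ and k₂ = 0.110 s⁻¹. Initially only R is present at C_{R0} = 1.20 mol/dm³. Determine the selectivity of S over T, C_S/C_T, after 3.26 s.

3.74

Solving the coupled first-order balances gives C_S(t) = [k₁/(k₂−k₁)]·C_{R0}·(e^(−k₁t) − e^(−k₂t)).
e^(−k₁t) = e^(−0.689×3.26) = e^(−2.246) = 0.1058; e^(−k₂t) = e^(−0.3586) = 0.6987.
C_S = 0.689×1.20/(0.110−0.689) × (0.1058−0.6987) = (-1.428)×(-0.5928) = 0.8466 mol/dm³.
C_R = C_{R0}e^(−k₁t) = 0.1270 mol/dm³, so C_T = C_{R0}−C_R−C_S = 0.2265 mol/dm³; C_S/C_T = 3.74.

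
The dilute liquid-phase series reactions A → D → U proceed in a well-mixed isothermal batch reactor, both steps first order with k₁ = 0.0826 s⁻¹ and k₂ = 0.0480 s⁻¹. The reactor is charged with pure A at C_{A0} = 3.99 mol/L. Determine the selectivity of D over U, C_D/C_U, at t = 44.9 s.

Solving the coupled first-order balances gives C_D(t) = [k₁/(k₂−k₁)]·C_{A0}·(e^(−k₁t) − e^(−k₂t)).
e^(−k₁t) = e^(−0.0826×44.9) = e^(−3.709) = 0.02451; e^(−k₂t) = e^(−2.155) = 0.1159.
C_D = 0.0826×3.99/(0.0480−0.0826) × (0.02451−0.1159) = (-9.525)×(-0.09137) = 0.8703 mol/L.
C_A = C_{A0}e^(−k₁t) = 0.09779 mol/L, so C_U = C_{A0}−C_A−C_D = 3.022 mol/L; C_D/C_U = 0.288.

0.288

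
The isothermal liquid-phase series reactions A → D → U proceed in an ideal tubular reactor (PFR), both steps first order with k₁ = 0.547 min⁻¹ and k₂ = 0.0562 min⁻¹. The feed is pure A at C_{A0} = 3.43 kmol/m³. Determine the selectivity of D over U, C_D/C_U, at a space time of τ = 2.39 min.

11.9

The intermediate concentration in a first-order A→B→C sequence is C_D = k₁C_{A0}(e^(−k₁τ) − e^(−k₂τ))/(k₂−k₁).
e^(−k₁τ) = e^(−0.547×2.39) = e^(−1.307) = 0.2705; e^(−k₂τ) = e^(−0.1343) = 0.8743.
C_D = 0.547×3.43/(0.0562−0.547) × (0.2705−0.8743) = (-3.823)×(-0.6038) = 2.308 kmol/m³.
C_A = C_{A0}e^(−k₁τ) = 0.9280 kmol/m³, so C_U = C_{A0}−C_A−C_D = 0.1940 kmol/m³; C_D/C_U = 11.9.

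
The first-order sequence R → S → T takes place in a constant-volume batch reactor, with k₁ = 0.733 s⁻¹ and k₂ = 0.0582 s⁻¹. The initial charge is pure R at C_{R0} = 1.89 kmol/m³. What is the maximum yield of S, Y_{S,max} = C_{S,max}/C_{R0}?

0.804

For a first-order series the maximum intermediate yield is C_{S,max}/C_{R0} = (k₁/k₂)^[k₂/(k₂−k₁)].
= (0.733/0.0582)^(0.0582/(0.0582−0.733)) = (12.59)^(-0.08625) = 0.8037.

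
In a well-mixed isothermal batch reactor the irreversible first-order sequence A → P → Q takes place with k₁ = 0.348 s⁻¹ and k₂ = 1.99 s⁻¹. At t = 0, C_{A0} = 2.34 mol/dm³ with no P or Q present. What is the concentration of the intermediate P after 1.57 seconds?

Solving the coupled first-order balances gives C_P(t) = [k₁/(k₂−k₁)]·C_{A0}·(e^(−k₁t) − e^(−k₂t)).
e^(−k₁t) = e^(−0.348×1.57) = e^(−0.5464) = 0.5791; e^(−k₂t) = e^(−3.124) = 0.04397.
C_P = 0.348×2.34/(1.99−0.348) × (0.5791−0.04397) = 0.4959×0.5351 = 0.2654 mol/dm³.

0.265 mol/dm³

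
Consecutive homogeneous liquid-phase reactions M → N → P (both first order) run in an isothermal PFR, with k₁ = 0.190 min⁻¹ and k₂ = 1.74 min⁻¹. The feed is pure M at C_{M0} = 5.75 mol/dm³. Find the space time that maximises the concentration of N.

1.43 min

Setting dC_N/dτ = 0 gives τ_opt = ln(k₂/k₁)/(k₂−k₁).
= ln(1.74/0.190)/(1.74−0.190) = ln(9.158)/1.550 = 2.215/1.550 = 1.43 min.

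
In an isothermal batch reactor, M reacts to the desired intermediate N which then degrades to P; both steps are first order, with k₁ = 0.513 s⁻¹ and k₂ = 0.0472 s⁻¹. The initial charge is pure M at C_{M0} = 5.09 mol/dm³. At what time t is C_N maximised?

For first-order series the maximum of C_N occurs at t_opt = ln(k₂/k₁)/(k₂−k₁).
= ln(0.0472/0.513)/(0.0472−0.513) = ln(0.09201)/-0.4658 = -2.386/-0.4658 = 5.12 s.

5.12 s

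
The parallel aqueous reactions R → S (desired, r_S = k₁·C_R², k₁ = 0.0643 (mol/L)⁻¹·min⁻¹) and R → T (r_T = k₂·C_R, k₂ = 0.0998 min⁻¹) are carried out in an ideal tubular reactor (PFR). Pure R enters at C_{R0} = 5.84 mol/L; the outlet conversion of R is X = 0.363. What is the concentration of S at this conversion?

1.60 mol/L

C_R = C_{R0}(1−X) = 3.720 mol/L.
Along a PFR/batch, dC_T/dC_R = −r_T/(r_S+r_T) = −k₂/(k₂+k₁·C_R).
Integrating from C_{R0} to C_R: C_T = (0.0998/0.0643)·ln[(0.0998+0.0643·5.84)/(0.0998+0.0643·3.72)] = 1.552·ln(0.4753/0.3390) = 0.5246 mol/L.
Then C_S = (C_{R0}−C_R) − C_T = 2.120 − 0.5246 = 1.595 mol/L.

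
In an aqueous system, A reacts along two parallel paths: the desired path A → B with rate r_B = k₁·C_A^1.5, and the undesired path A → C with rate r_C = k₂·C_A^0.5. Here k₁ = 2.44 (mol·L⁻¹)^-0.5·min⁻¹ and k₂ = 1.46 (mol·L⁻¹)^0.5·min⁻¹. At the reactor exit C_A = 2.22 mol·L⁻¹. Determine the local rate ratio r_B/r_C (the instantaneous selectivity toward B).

S_{B/C} = r_B/r_C = (k₁·C_A^1.5)/(k₂·C_A^0.5) = (k₁/k₂)·C_A.
= (2.44×2.220^1.5) / (1.46×2.220^0.5) = 8.071/2.175 = 3.71.
Since the desired path is higher order in A, keeping C_A high (PFR or concentrated feed) favours B.

3.71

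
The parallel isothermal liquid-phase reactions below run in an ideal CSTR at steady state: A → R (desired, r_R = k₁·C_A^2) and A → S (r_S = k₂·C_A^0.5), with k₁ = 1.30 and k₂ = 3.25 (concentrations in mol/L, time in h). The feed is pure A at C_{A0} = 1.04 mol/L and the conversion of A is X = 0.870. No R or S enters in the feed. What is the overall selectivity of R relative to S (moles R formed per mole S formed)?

Exit C_A = C_{A0}(1−X) = 1.04×0.130 = 0.1352 mol/L.
A CSTR operates uniformly at the exit composition, giving r_R = 0.02376 and r_S = 1.195 (each k·C_A^n at C_A = 0.1352).
Overall selectivity = C_R/C_S = r_Rτ/(r_Sτ) = r_R/r_S = 0.0199.

0.0199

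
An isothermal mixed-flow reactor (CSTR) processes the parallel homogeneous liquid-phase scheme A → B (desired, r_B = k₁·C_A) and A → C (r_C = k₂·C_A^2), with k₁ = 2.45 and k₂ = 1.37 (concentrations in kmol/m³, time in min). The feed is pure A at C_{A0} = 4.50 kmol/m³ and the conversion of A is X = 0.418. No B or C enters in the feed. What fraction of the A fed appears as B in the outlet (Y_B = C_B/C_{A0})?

Exit C_A = C_{A0}(1−X) = 4.50×0.582 = 2.619 kmol/m³.
A CSTR operates uniformly at the exit composition, giving r_B = 6.417 and r_C = 9.397 (each k·C_A^n at C_A = 2.619).
Fraction of consumed A going to B: r_B/(r_B+r_C) = 0.4058.
C_B = 0.4058·C_{A0}·X = 0.4058×4.50×0.418 = 0.763 kmol/m³; Y_B = C_B/C_{A0} = 0.170.

0.170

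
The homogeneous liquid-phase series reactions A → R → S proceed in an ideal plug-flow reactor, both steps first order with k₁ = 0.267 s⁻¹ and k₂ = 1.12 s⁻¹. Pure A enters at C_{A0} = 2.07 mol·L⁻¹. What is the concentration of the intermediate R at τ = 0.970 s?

For first-order series with pure A initially, C_R(τ) = k₁C_{A0}/(k₂−k₁)·(e^(−k₁τ) − e^(−k₂τ)).
e^(−k₁τ) = e^(−0.267×0.970) = e^(−0.2590) = 0.7718; e^(−k₂τ) = e^(−1.086) = 0.3374.
C_R = 0.267×2.07/(1.12−0.267) × (0.7718−0.3374) = 0.6479×0.4344 = 0.2815 mol·L⁻¹.

0.281 mol·L⁻¹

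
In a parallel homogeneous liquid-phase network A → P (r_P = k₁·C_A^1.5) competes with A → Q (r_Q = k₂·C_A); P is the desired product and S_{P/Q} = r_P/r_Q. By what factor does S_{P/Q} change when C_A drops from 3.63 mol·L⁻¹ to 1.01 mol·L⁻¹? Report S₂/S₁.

0.527

S_{P/Q} = (k₁/k₂)·C_A^0.5, so S₂/S₁ = (C_{A,2}/C_{A,1})^0.5.
= (1.01/3.63)^0.5 = (0.2782)^0.5 = 0.527.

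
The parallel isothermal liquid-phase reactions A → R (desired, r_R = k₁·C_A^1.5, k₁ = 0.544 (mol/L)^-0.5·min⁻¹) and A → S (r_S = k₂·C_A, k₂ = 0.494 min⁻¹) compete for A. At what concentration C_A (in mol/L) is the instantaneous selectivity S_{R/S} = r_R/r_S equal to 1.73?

2.47 mol/L

S_{R/S} = (k₁/k₂)·C_A^0.5 ⇒ C_A = (S·k₂/k₁)^(2).
= (1.73×0.494/0.544)^(2) = (1.571)^(2) = 2.47 mol/L.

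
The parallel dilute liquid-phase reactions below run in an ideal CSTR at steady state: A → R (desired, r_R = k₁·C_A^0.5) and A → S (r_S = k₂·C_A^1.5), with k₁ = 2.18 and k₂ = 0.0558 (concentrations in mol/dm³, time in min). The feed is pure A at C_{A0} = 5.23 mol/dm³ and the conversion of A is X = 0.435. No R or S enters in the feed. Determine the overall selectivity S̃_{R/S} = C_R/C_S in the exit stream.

13.2

Exit C_A = C_{A0}(1−X) = 5.23×0.565 = 2.955 mol/dm³.
In a CSTR the entire volume is at exit conditions, so r_R = 2.18×2.955^0.5 = 3.747 and r_S = 0.0558×2.955^1.5 = 0.2834.
Overall selectivity = C_R/C_S = r_Rτ/(r_Sτ) = r_R/r_S = 13.2.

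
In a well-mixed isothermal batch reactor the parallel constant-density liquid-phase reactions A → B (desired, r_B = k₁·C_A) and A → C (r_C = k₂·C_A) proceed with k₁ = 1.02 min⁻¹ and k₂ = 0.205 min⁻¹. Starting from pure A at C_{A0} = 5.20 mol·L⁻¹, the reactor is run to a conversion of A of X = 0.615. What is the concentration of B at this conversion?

C_A = C_{A0}(1−X) = 2.002 mol·L⁻¹.
Both paths are first order in A, so the instantaneous fraction to B is constant: dC_B/d(−C_A) = k₁/(k₁+k₂) = 0.8327.
C_B = 0.8327·(C_{A0}−C_A) = 0.8327×3.198 = 2.66 mol·L⁻¹.

2.66 mol·L⁻¹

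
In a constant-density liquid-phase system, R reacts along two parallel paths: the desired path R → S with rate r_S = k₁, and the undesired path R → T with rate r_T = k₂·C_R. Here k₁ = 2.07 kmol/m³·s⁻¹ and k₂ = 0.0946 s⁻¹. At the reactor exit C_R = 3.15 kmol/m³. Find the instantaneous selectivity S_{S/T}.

S_{S/T} = r_S/r_T = (k₁)/(k₂·C_R) = (k₁/k₂)·C_R⁻¹.
= (2.07) / (0.0946×3.150) = 2.070/0.2980 = 6.95.

6.95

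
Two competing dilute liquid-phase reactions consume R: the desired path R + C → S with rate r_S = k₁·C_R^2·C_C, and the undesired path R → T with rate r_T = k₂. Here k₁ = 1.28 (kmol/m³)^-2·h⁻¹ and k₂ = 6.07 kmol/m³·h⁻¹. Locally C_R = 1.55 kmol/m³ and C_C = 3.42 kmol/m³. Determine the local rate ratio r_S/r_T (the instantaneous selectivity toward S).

S_{S/T} = r_S/r_T = (k₁·C_R^2·C_C)/(k₂) = (k₁/k₂)·C_R^2·C_C.
= (1.28×1.550^2×3.420) / (6.07) = 10.52/6.070 = 1.73.

1.73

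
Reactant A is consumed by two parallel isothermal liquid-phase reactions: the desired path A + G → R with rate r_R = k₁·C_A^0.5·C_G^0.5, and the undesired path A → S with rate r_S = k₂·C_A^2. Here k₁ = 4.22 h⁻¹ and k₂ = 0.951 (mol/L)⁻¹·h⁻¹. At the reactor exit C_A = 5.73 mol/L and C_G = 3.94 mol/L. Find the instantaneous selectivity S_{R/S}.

S_{R/S} = r_R/r_S = (k₁·C_A^0.5·C_G^0.5)/(k₂·C_A^2) = (k₁/k₂)·C_A^-1.5·C_G^0.5.
= (4.22×5.730^0.5×3.940^0.5) / (0.951×5.730^2) = 20.05/31.22 = 0.642.

0.642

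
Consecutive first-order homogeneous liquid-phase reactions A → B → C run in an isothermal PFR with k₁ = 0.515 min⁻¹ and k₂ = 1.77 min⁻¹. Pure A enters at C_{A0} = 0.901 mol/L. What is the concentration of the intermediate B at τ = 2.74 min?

0.0873 mol/L

For first-order series with pure A initially, C_B(τ) = k₁C_{A0}/(k₂−k₁)·(e^(−k₁τ) − e^(−k₂τ)).
e^(−k₁τ) = e^(−0.515×2.74) = e^(−1.411) = 0.2439; e^(−k₂τ) = e^(−4.850) = 0.007830.
C_B = 0.515×0.901/(1.77−0.515) × (0.2439−0.007830) = 0.3697×0.2360 = 0.08727 mol/L.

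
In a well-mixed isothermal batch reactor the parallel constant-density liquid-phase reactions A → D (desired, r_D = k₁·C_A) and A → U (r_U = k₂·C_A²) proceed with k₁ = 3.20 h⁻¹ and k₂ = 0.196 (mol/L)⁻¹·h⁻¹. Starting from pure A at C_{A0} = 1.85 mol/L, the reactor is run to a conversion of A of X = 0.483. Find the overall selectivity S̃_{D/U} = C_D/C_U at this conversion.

11.7

C_A = C_{A0}(1−X) = 0.9565 mol/L.
Along a PFR/batch, dC_D/dC_A = −r_D/(r_D+r_U) = −k₁/(k₁+k₂·C_A).
Integrating from C_{A0} to C_A: C_D = (3.20/0.196)·ln[(3.20+0.196·1.85)/(3.20+0.196·0.956)] = 16.33·ln(3.563/3.387) = 0.8230 mol/L.
C_U = (C_{A0}−C_A)−C_D = 0.07055 mol/L; S̃_{D/U} = 0.8230/0.07055 = 11.7.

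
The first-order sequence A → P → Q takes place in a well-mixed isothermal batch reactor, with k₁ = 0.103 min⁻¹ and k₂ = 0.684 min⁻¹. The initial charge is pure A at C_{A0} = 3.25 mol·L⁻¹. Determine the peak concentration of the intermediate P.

0.350 mol·L⁻¹

At the optimum, C_{P,max}/C_{A0} = (k₁/k₂)^[k₂/(k₂−k₁)].
= (0.103/0.684)^(0.684/(0.684−0.103)) = (0.1506)^(1.177) = 0.1077.
C_{P,max} = 0.1077×3.25 = 0.350 mol·L⁻¹.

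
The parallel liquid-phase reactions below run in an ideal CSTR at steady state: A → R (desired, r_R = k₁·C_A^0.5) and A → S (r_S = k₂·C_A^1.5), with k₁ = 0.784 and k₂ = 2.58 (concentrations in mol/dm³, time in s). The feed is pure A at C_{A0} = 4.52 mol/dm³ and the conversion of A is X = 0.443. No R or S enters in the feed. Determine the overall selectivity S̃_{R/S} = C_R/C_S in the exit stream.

Exit C_A = C_{A0}(1−X) = 4.52×0.557 = 2.518 mol/dm³.
Rates in a CSTR are evaluated at the outlet concentration: r_R = 0.784×2.518^0.5 = 1.244, r_S = 2.58×2.518^1.5 = 10.31.
Overall selectivity = C_R/C_S = r_Rτ/(r_Sτ) = r_R/r_S = 0.121.

0.121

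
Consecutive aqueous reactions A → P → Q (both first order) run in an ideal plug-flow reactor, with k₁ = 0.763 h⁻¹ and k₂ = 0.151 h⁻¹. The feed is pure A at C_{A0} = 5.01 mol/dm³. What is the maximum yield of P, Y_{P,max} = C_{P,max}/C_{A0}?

Evaluating C_P at τ_opt = ln(k₂/k₁)/(k₂−k₁) gives C_{P,max}/C_{A0} = (k₁/k₂)^[k₂/(k₂−k₁)].
= (0.763/0.151)^(0.151/(0.151−0.763)) = (5.053)^(-0.2467) = 0.6705.

0.671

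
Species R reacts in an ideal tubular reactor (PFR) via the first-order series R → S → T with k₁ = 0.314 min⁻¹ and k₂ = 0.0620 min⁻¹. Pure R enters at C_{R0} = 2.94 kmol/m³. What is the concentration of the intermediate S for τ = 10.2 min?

The intermediate concentration in a first-order A→B→C sequence is C_S = k₁C_{R0}(e^(−k₁τ) − e^(−k₂τ))/(k₂−k₁).
e^(−k₁τ) = e^(−0.314×10.2) = e^(−3.203) = 0.04065; e^(−k₂τ) = e^(−0.6324) = 0.5313.
C_S = 0.314×2.94/(0.0620−0.314) × (0.04065−0.5313) = (-3.663)×(-0.4907) = 1.797 kmol/m³.

1.80 kmol/m³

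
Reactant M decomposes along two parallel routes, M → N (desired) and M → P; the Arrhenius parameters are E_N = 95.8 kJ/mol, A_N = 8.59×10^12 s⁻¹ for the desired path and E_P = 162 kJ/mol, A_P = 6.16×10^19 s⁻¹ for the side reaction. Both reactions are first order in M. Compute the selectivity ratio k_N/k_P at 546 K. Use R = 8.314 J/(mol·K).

With equal orders, S_{N/P} = k_N/k_P = (A_N/A_P)·exp[(E_P−E_N)/(RT)].
(E_P−E_N)/(RT) = (162−95.8)×10³/(8.314×546) = 66200/4539 = 14.58.
k_N/k_P = (8.59×10^12/6.16×10^19)·exp(14.58) = 1.394×10^-7 × 2.155×10^6 = 0.301.
Since E_N < E_P, lowering the temperature improves selectivity toward N.

0.301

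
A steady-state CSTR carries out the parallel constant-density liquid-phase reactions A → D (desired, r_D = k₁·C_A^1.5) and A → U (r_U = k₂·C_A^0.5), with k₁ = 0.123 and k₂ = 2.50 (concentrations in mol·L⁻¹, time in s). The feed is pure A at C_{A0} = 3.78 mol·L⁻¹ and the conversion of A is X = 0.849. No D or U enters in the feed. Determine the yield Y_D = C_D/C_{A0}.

Exit C_A = C_{A0}(1−X) = 3.78×0.151 = 0.5708 mol·L⁻¹.
In a CSTR the entire volume is at exit conditions, so r_D = 0.123×0.5708^1.5 = 0.05304 and r_U = 2.50×0.5708^0.5 = 1.889.
Fraction of consumed A going to D: r_D/(r_D+r_U) = 0.02732.
C_D = 0.02732·C_{A0}·X = 0.02732×3.78×0.849 = 0.0877 mol·L⁻¹; Y_D = C_D/C_{A0} = 0.0232.

0.0232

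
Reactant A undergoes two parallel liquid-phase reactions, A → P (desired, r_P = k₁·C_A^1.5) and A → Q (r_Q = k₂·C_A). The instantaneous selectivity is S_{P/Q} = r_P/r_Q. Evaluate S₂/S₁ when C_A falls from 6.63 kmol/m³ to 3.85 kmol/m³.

S_{P/Q} = (k₁/k₂)·C_A^0.5, so S₂/S₁ = (C_{A,2}/C_{A,1})^0.5.
= (3.85/6.63)^0.5 = (0.5807)^0.5 = 0.762.

0.762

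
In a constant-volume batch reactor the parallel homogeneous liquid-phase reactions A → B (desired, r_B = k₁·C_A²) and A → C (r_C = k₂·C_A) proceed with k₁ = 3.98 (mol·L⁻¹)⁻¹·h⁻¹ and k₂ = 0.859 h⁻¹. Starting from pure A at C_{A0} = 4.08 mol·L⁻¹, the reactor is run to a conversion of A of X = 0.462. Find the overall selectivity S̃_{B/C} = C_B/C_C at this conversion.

14.1

C_A = C_{A0}(1−X) = 2.195 mol·L⁻¹.
Along a PFR/batch, dC_C/dC_A = −r_C/(r_B+r_C) = −k₂/(k₂+k₁·C_A).
Integrating from C_{A0} to C_A: C_C = (0.859/3.98)·ln[(0.859+3.98·4.08)/(0.859+3.98·2.20)] = 0.2158·ln(17.10/9.595) = 0.1247 mol·L⁻¹.
Then C_B = (C_{A0}−C_A) − C_C = 1.885 − 0.1247 = 1.760 mol·L⁻¹.
S̃_{B/C} = C_B/C_C = 1.760/0.1247 = 14.1.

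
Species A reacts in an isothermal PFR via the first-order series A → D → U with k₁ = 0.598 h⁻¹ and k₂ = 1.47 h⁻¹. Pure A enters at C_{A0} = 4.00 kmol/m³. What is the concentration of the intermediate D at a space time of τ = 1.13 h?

0.875 kmol/m³

For first-order series with pure A initially, C_D(τ) = k₁C_{A0}/(k₂−k₁)·(e^(−k₁τ) − e^(−k₂τ)).
e^(−k₁τ) = e^(−0.598×1.13) = e^(−0.6757) = 0.5088; e^(−k₂τ) = e^(−1.661) = 0.1899.
C_D = 0.598×4.00/(1.47−0.598) × (0.5088−0.1899) = 2.743×0.3188 = 0.8746 kmol/m³.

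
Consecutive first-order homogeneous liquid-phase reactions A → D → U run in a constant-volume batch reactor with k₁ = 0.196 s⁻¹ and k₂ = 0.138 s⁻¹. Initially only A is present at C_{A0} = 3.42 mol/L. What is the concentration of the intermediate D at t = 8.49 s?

Solving the coupled first-order balances gives C_D(t) = [k₁/(k₂−k₁)]·C_{A0}·(e^(−k₁t) − e^(−k₂t)).
e^(−k₁t) = e^(−0.196×8.49) = e^(−1.664) = 0.1894; e^(−k₂t) = e^(−1.172) = 0.3099.
C_D = 0.196×3.42/(0.138−0.196) × (0.1894−0.3099) = (-11.56)×(-0.1205) = 1.393 mol/L.

1.39 mol/L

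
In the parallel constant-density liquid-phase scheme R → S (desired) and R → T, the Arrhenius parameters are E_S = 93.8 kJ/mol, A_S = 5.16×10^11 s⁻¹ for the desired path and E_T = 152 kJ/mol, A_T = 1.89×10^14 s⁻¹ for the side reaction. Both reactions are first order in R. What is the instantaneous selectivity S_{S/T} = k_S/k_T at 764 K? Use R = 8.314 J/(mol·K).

26.0

With equal orders, S_{S/T} = k_S/k_T = (A_S/A_T)·exp[(E_T−E_S)/(RT)].
(E_T−E_S)/(RT) = (152−93.8)×10³/(8.314×764) = 58200/6352 = 9.163.
k_S/k_T = (5.16×10^11/1.89×10^14)·exp(9.163) = 0.002730 × 9534 = 26.0.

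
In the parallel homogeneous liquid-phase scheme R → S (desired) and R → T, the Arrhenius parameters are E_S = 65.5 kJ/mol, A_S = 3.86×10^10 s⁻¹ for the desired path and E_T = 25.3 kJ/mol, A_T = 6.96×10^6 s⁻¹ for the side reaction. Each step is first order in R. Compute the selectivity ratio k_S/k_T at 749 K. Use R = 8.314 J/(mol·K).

8.72

Since both paths have the same order in R, the concentration cancels and S_{S/T} = k_S/k_T = (A_S/A_T)·exp[(E_T−E_S)/(RT)].
(E_T−E_S)/(RT) = (25.3−65.5)×10³/(8.314×749) = -40200/6227 = -6.456.
k_S/k_T = (3.86×10^10/6.96×10^6)·exp(-6.456) = 5546 × 0.001572 = 8.72.
Since E_S > E_T, raising the temperature improves selectivity toward S.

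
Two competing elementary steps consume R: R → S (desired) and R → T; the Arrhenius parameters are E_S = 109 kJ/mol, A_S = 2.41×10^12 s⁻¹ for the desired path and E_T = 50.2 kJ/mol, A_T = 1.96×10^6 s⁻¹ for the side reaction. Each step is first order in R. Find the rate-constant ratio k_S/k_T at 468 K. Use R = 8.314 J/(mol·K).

Since both paths have the same order in R, the concentration cancels and S_{S/T} = k_S/k_T = (A_S/A_T)·exp[(E_T−E_S)/(RT)].
(E_T−E_S)/(RT) = (50.2−109)×10³/(8.314×468) = -58800/3891 = -15.11.
k_S/k_T = (2.41×10^12/1.96×10^6)·exp(-15.11) = 1.230×10^6 × 2.735×10^-7 = 0.336.

0.336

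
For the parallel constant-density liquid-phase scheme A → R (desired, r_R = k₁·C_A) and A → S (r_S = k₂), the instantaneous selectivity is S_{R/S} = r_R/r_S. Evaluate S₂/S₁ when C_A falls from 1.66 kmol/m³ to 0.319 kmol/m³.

S_{R/S} = (k₁/k₂)·C_A, so S₂/S₁ = (C_{A,2}/C_{A,1}).
= 0.319/1.66 = 0.192.

0.192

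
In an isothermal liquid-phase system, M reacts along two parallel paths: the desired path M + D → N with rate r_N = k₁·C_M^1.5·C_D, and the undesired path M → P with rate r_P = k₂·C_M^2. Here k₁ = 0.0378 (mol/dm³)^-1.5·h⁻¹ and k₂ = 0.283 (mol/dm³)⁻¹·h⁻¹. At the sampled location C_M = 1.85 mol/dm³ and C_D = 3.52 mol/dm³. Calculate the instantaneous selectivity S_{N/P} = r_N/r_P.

0.346

S_{N/P} = r_N/r_P = (k₁·C_M^1.5·C_D)/(k₂·C_M^2) = (k₁/k₂)·C_M^-0.5·C_D.
= (0.0378×1.850^1.5×3.520) / (0.283×1.850^2) = 0.3348/0.9686 = 0.346.
The undesired path is higher order in M, so low C_M (CSTR or dilute feed) favours N.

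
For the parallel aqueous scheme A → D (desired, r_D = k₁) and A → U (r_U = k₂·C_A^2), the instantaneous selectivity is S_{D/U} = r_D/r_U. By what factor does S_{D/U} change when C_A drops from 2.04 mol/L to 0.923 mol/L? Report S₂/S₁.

S_{D/U} = (k₁/k₂)·C_A^-2, so S₂/S₁ = (C_{A,2}/C_{A,1})^-2.
= (0.923/2.04)^(-2) = (0.4525)^(-2) = 4.88.

4.88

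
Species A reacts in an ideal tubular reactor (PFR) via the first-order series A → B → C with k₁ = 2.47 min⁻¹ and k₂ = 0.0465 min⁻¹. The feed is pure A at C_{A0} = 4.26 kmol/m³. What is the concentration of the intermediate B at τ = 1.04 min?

3.80 kmol/m³

For first-order series with pure A initially, C_B(τ) = k₁C_{A0}/(k₂−k₁)·(e^(−k₁τ) − e^(−k₂τ)).
e^(−k₁τ) = e^(−2.47×1.04) = e^(−2.569) = 0.07663; e^(−k₂τ) = e^(−0.04836) = 0.9528.
C_B = 2.47×4.26/(0.0465−2.47) × (0.07663−0.9528) = (-4.342)×(-0.8762) = 3.804 kmol/m³.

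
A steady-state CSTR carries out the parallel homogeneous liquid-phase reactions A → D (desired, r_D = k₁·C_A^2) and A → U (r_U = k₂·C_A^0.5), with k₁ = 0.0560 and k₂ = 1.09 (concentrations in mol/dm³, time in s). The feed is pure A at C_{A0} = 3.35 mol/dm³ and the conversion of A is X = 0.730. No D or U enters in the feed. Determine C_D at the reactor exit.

Exit C_A = C_{A0}(1−X) = 3.35×0.270 = 0.9045 mol/dm³.
In a CSTR the entire volume is at exit conditions, so r_D = 0.0560×0.9045^2 = 0.04581 and r_U = 1.09×0.9045^0.5 = 1.037.
Fraction of consumed A going to D: r_D/(r_D+r_U) = 0.04232.
C_D = 0.04232·C_{A0}·X = 0.04232×3.35×0.730 = 0.104 mol/dm³.

0.104 mol/dm³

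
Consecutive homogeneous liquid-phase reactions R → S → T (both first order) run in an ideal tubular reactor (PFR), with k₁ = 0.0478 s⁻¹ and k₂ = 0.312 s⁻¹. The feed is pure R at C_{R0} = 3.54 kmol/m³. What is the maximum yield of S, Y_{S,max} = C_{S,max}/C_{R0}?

0.109

Evaluating C_S at τ_opt = ln(k₂/k₁)/(k₂−k₁) gives C_{S,max}/C_{R0} = (k₁/k₂)^[k₂/(k₂−k₁)].
= (0.0478/0.312)^(0.312/(0.312−0.0478)) = (0.1532)^(1.181) = 0.1091.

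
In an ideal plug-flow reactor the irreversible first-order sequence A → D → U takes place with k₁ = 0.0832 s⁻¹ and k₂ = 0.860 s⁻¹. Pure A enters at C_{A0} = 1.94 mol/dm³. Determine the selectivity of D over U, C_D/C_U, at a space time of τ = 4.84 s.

0.267

For first-order series with pure A initially, C_D(τ) = k₁C_{A0}/(k₂−k₁)·(e^(−k₁τ) − e^(−k₂τ)).
e^(−k₁τ) = e^(−0.0832×4.84) = e^(−0.4027) = 0.6685; e^(−k₂τ) = e^(−4.162) = 0.01557.
C_D = 0.0832×1.94/(0.860−0.0832) × (0.6685−0.01557) = 0.2078×0.6530 = 0.1357 mol/dm³.
C_A = C_{A0}e^(−k₁τ) = 1.297 mol/dm³, so C_U = C_{A0}−C_A−C_D = 0.5074 mol/dm³; C_D/C_U = 0.267.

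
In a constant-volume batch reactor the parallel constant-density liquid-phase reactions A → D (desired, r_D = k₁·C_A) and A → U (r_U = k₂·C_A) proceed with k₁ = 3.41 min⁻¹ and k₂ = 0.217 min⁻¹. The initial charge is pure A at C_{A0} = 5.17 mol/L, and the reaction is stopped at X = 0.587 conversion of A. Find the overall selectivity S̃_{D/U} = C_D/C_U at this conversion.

C_A = C_{A0}(1−X) = 2.135 mol/L.
Both paths are first order in A, so the instantaneous fraction to D is constant: dC_D/d(−C_A) = k₁/(k₁+k₂) = 0.9402.
C_D = 0.9402·(C_{A0}−C_A) = 0.9402×3.035 = 2.85 mol/L.
C_U = (C_{A0}−C_A)−C_D = 0.1816 mol/L; S̃_{D/U} = 2.853/0.1816 = 15.7.

15.7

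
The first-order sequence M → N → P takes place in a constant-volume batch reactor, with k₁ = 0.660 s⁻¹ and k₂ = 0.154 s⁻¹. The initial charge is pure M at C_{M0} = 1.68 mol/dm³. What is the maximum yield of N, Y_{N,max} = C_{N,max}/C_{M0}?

0.642

For a first-order series the maximum intermediate yield is C_{N,max}/C_{M0} = (k₁/k₂)^[k₂/(k₂−k₁)].
= (0.660/0.154)^(0.154/(0.154−0.660)) = (4.286)^(-0.3043) = 0.6422.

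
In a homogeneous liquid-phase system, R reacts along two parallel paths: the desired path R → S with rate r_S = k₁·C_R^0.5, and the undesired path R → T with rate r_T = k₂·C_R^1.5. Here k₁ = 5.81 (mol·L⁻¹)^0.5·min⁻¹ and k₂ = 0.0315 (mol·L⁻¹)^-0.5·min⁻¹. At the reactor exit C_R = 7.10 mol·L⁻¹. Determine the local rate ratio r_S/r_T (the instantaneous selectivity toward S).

S_{S/T} = r_S/r_T = (k₁·C_R^0.5)/(k₂·C_R^1.5) = (k₁/k₂)·C_R⁻¹.
= (5.81×7.100^0.5) / (0.0315×7.100^1.5) = 15.48/0.5959 = 26.0.

26.0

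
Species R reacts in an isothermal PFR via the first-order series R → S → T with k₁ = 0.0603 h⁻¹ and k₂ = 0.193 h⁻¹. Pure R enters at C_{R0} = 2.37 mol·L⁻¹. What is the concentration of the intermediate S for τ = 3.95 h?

0.346 mol·L⁻¹

The intermediate concentration in a first-order A→B→C sequence is C_S = k₁C_{R0}(e^(−k₁τ) − e^(−k₂τ))/(k₂−k₁).
e^(−k₁τ) = e^(−0.0603×3.95) = e^(−0.2382) = 0.7881; e^(−k₂τ) = e^(−0.7624) = 0.4666.
C_S = 0.0603×2.37/(0.193−0.0603) × (0.7881−0.4666) = 1.077×0.3215 = 0.3462 mol·L⁻¹.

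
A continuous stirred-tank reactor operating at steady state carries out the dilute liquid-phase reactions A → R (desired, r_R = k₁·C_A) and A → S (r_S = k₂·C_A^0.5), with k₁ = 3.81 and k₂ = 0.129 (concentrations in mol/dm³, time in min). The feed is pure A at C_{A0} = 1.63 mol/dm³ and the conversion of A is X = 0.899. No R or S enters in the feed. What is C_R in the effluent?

Exit C_A = C_{A0}(1−X) = 1.63×0.101 = 0.1646 mol/dm³.
In a CSTR the entire volume is at exit conditions, so r_R = 3.81×0.1646 = 0.6272 and r_S = 0.129×0.1646^0.5 = 0.05234.
Fraction of consumed A going to R: r_R/(r_R+r_S) = 0.9230.
C_R = 0.9230·C_{A0}·X = 0.9230×1.63×0.899 = 1.35 mol/dm³.

1.35 mol/dm³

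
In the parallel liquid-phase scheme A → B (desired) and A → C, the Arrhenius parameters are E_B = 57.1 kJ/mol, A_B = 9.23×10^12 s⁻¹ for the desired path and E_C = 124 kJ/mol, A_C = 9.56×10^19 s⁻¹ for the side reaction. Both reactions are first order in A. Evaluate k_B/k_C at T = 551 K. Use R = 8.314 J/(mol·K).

0.212

With equal orders, S_{B/C} = k_B/k_C = (A_B/A_C)·exp[(E_C−E_B)/(RT)].
(E_C−E_B)/(RT) = (124−57.1)×10³/(8.314×551) = 66900/4581 = 14.60.
k_B/k_C = (9.23×10^12/9.56×10^19)·exp(14.60) = 9.655×10^-8 × 2.200×10^6 = 0.212.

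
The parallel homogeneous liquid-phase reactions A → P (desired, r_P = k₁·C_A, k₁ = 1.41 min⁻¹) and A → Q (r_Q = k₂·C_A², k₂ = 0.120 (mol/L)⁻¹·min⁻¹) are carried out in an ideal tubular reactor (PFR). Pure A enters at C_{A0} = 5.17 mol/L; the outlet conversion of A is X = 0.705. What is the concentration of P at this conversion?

2.85 mol/L

C_A = C_{A0}(1−X) = 1.525 mol/L.
Along a PFR/batch, dC_P/dC_A = −r_P/(r_P+r_Q) = −k₁/(k₁+k₂·C_A).
Integrating from C_{A0} to C_A: C_P = (1.41/0.120)·ln[(1.41+0.120·5.17)/(1.41+0.120·1.53)] = 11.75·ln(2.030/1.593) = 2.851 mol/L.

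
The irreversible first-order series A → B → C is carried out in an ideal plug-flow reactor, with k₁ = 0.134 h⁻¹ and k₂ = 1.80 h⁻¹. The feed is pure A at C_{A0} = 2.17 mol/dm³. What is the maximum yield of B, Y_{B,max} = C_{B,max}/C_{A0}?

For a first-order series the maximum intermediate yield is C_{B,max}/C_{A0} = (k₁/k₂)^[k₂/(k₂−k₁)].
= (0.134/1.80)^(1.80/(1.80−0.134)) = (0.07444)^(1.080) = 0.06041.

0.0604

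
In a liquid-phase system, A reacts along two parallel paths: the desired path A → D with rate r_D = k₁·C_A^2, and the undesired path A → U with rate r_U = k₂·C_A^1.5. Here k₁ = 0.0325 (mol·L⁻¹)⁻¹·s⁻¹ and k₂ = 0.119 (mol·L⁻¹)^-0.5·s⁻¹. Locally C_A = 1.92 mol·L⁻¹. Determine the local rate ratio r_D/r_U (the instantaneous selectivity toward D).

S_{D/U} = r_D/r_U = (k₁·C_A^2)/(k₂·C_A^1.5) = (k₁/k₂)·C_A^0.5.
= (0.0325×1.920^2) / (0.119×1.920^1.5) = 0.1198/0.3166 = 0.378.
Since the desired path is higher order in A, keeping C_A high (PFR or concentrated feed) favours D.

0.378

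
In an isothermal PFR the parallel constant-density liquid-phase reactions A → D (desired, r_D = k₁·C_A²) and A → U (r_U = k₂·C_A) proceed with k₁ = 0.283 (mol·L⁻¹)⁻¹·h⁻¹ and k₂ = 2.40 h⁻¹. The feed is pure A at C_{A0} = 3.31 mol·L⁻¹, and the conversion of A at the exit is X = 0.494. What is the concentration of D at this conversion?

0.369 mol·L⁻¹

C_A = C_{A0}(1−X) = 1.675 mol·L⁻¹.
Along a PFR/batch, dC_U/dC_A = −r_U/(r_D+r_U) = −k₂/(k₂+k₁·C_A).
Integrating from C_{A0} to C_A: C_U = (2.40/0.283)·ln[(2.40+0.283·3.31)/(2.40+0.283·1.67)] = 8.481·ln(3.337/2.874) = 1.266 mol·L⁻¹.
Then C_D = (C_{A0}−C_A) − C_U = 1.635 − 1.266 = 0.3691 mol·L⁻¹.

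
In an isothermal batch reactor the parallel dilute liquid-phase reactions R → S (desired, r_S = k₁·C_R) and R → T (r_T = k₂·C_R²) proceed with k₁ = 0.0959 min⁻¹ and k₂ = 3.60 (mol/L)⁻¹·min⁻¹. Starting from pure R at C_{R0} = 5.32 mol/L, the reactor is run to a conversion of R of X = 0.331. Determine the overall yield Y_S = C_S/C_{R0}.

C_R = C_{R0}(1−X) = 3.559 mol/L.
Along a PFR/batch, dC_S/dC_R = −r_S/(r_S+r_T) = −k₁/(k₁+k₂·C_R).
Integrating from C_{R0} to C_R: C_S = (0.0959/3.60)·ln[(0.0959+3.60·5.32)/(0.0959+3.60·3.56)] = 0.02664·ln(19.25/12.91) = 0.01064 mol/L.
Y_S = C_S/C_{R0} = 0.01064/5.32 = 0.00200.

0.00200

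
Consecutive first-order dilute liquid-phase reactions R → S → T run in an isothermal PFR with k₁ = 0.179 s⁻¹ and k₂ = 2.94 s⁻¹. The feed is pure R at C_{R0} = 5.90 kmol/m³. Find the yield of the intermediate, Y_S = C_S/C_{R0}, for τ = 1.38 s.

0.0495

For first-order series with pure R initially, C_S(τ) = k₁C_{R0}/(k₂−k₁)·(e^(−k₁τ) − e^(−k₂τ)).
e^(−k₁τ) = e^(−0.179×1.38) = e^(−0.2470) = 0.7811; e^(−k₂τ) = e^(−4.057) = 0.01730.
C_S = 0.179×5.90/(2.94−0.179) × (0.7811−0.01730) = 0.3825×0.7638 = 0.2922 kmol/m³.
Y_S = C_S/C_{R0} = 0.2922/5.90 = 0.0495.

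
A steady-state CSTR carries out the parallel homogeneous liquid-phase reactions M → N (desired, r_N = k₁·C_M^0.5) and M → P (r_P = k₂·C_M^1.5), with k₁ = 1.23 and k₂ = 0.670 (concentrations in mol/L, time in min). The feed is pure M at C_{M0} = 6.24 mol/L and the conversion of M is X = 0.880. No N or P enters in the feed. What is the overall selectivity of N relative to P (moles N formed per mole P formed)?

2.45

Exit C_M = C_{M0}(1−X) = 6.24×0.120 = 0.7488 mol/L.
A CSTR operates uniformly at the exit composition, giving r_N = 1.064 and r_P = 0.4341 (each k·C_M^n at C_M = 0.7488).
Overall selectivity = C_N/C_P = r_Nτ/(r_Pτ) = r_N/r_P = 2.45.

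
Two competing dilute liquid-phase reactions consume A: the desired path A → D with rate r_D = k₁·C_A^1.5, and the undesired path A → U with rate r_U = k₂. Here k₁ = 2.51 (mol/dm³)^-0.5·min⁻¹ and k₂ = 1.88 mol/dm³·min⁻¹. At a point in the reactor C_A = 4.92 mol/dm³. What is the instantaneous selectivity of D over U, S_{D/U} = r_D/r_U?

S_{D/U} = r_D/r_U = (k₁·C_A^1.5)/(k₂) = (k₁/k₂)·C_A^1.5.
= (2.51×4.920^1.5) / (1.88) = 27.39/1.880 = 14.6.
Since the desired path is higher order in A, keeping C_A high (PFR or concentrated feed) favours D.

14.6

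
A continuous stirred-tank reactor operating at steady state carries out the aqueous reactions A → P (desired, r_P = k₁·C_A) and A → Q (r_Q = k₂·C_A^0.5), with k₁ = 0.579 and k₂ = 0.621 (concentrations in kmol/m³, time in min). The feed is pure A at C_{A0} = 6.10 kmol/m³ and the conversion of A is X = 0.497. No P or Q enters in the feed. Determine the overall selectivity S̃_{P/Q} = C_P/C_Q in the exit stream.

Exit C_A = C_{A0}(1−X) = 6.10×0.503 = 3.068 kmol/m³.
Rates in a CSTR are evaluated at the outlet concentration: r_P = 0.579×3.068 = 1.777, r_Q = 0.621×3.068^0.5 = 1.088.
Overall selectivity = C_P/C_Q = r_Pτ/(r_Qτ) = r_P/r_Q = 1.63.

1.63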